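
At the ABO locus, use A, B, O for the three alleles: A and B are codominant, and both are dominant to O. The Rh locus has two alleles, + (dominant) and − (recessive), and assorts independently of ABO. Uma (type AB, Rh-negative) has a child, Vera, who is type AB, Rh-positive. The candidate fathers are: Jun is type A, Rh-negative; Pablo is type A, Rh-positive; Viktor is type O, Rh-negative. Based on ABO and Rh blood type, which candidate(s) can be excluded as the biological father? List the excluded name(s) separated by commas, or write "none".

Jun, Viktor

A candidate is excluded only if no genotype consistent with his phenotype could produce a type AB, Rh-positive child with a type AB, Rh-negative mother.
Jun (type A, Rh-): no genotype consistent with that phenotype can produce a type-AB Rh+ child with a type-AB mother.
Viktor (type O, Rh-): no genotype consistent with that phenotype can produce a type-AB Rh+ child with a type-AB mother.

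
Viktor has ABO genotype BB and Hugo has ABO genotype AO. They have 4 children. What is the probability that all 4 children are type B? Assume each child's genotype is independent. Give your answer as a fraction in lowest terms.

1/16

ABO cross BB × AO → 1/2 B, 1/2 AB.
So P(type B) = 1/2 per child.
All 4 independent: (1/2)^4 = 1/16.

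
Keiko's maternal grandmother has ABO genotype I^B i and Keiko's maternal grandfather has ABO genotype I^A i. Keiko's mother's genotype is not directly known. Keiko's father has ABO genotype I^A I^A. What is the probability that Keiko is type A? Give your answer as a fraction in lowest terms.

Keiko's mother's ABO genotype from I^B i × I^A i: 1/4 I^A I^B, 1/4 I^A i, 1/4 I^B i, 1/4 i i.
Crossing each possibility with the father I^A I^A and summing P(type A): 1/4·1/2 + 1/4·1 + 1/4·1/2 + 1/4·1 = 3/4.

3/4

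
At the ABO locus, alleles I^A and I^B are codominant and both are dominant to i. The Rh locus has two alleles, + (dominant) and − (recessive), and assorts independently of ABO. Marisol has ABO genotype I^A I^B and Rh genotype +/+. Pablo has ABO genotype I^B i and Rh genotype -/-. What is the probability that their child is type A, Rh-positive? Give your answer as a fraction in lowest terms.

1/4

ABO cross I^A I^B × I^B i → offspring phenotypes: 1/4 A, 1/2 B, 1/4 AB.
Rh cross +/+ × -/- → 1 Rh+.
Independent loci: P(type A, Rh-positive) = 1/4 × 1 = 1/4.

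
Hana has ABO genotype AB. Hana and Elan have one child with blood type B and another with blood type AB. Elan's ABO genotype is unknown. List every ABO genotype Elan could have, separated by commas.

For each candidate genotype of Elan, check whether crossing it with AB can produce every observed child phenotype.
  AA → possible child types {A, AB} ✗
  AB → possible child types {A, B, AB} ✓
  AO → possible child types {A, B, AB} ✓
  BB → possible child types {B, AB} ✓
  BO → possible child types {A, B, AB} ✓
  OO → possible child types {A, B} ✗

AB, AO, BB, BO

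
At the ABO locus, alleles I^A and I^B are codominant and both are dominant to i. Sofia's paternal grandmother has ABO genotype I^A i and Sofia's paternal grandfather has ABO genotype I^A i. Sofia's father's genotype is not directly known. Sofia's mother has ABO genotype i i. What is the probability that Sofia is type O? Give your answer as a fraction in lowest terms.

1/2

Sofia's father's ABO genotype from I^A i × I^A i: 1/4 I^A I^A, 1/2 I^A i, 1/4 i i.
Crossing each possibility with the mother i i and summing P(type O): 1/4·0 + 1/2·1/2 + 1/4·1 = 1/2.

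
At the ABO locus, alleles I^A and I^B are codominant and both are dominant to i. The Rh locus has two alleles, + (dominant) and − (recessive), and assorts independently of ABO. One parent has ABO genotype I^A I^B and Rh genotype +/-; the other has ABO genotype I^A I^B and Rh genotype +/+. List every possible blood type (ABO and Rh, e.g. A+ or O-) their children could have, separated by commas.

A+, B+, AB+

Gametes from I^A I^B × I^A I^B give offspring ABO genotypes I^A I^A, I^A I^B, I^B I^B, i.e. phenotypes A, B, AB.
Rh cross +/- × +/+ → phenotypes Rh+.
Combining independently: A+, B+, AB+.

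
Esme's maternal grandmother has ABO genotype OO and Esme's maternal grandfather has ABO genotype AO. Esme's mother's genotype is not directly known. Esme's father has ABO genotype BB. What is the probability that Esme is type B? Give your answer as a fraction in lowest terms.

Esme's mother's ABO genotype from OO × AO: 1/2 AO, 1/2 OO.
Crossing each possibility with the father BB and summing P(type B): 1/2·1/2 + 1/2·1 = 3/4.

3/4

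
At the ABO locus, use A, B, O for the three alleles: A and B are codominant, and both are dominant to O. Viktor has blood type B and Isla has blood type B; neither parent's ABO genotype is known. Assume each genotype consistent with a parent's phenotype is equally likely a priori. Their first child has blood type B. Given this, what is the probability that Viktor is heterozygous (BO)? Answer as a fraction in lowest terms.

Possible genotypes: Viktor ∈ {BB, BO}; Isla ∈ {BB, BO}.
Weight each parental genotype pair by prior × P(type-B child):
  BB × BB: posterior weight 4/15.
  BB × BO: posterior weight 4/15.
  BO × BB: posterior weight 4/15.
  BO × BO: posterior weight 1/5.
Sum the posterior weight over pairs where Viktor is BO: 7/15.

7/15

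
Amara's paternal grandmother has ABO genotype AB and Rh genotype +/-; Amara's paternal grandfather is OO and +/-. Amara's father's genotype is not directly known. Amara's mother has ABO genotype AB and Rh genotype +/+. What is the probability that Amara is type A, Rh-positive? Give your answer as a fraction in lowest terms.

3/8

Amara's father's ABO genotype from AB × OO: 1/2 AO, 1/2 BO.
Crossing each possibility with the mother AB and summing P(type A): 1/2·1/2 + 1/2·1/4 = 3/8.
Similarly for Rh via the father's Rh distribution: P(Rh+) = 1.
Independent loci: 3/8 × 1 = 3/8.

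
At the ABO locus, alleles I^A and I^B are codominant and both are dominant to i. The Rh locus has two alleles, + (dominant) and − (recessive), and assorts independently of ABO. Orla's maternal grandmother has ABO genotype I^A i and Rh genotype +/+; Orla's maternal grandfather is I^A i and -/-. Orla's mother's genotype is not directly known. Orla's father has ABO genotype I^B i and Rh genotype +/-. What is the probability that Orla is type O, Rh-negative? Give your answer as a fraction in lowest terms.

1/16

Orla's mother's ABO genotype from I^A i × I^A i: 1/4 I^A I^A, 1/2 I^A i, 1/4 i i.
Crossing each possibility with the father I^B i and summing P(type O): 1/4·0 + 1/2·1/4 + 1/4·1/2 = 1/4.
Similarly for Rh via the mother's Rh distribution: P(Rh-) = 1/4.
Independent loci: 1/4 × 1/4 = 1/16.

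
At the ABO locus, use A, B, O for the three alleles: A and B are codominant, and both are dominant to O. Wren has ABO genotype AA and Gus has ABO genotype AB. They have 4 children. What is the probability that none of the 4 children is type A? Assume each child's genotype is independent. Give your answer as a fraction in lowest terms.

1/16

ABO cross AA × AB → 1/2 A, 1/2 AB.
So P(type A) = 1/2 per child.
P(not type A) = 1/2 for one child; (1/2)^4 = 1/16.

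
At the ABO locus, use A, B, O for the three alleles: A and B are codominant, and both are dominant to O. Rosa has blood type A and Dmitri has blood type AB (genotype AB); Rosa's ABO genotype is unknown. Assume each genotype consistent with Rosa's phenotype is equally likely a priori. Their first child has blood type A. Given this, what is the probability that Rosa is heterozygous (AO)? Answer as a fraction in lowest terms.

Possible genotypes: Rosa ∈ {AA, AO}; Dmitri ∈ {AB}.
Weight each parental genotype pair by prior × P(type-A child):
  AA × AB: posterior weight 1/2.
  AO × AB: posterior weight 1/2.
Sum the posterior weight over pairs where Rosa is AO: 1/2.

1/2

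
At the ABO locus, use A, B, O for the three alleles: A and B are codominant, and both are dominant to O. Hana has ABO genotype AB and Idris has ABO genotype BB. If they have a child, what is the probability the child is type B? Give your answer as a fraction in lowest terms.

ABO cross AB × BB → offspring phenotypes: 1/2 B, 1/2 AB.
So P(type B) = 1/2.

1/2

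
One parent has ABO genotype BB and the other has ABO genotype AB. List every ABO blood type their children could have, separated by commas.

Gametes from BB × AB give offspring ABO genotypes AB, BB, i.e. phenotypes B, AB.

B, AB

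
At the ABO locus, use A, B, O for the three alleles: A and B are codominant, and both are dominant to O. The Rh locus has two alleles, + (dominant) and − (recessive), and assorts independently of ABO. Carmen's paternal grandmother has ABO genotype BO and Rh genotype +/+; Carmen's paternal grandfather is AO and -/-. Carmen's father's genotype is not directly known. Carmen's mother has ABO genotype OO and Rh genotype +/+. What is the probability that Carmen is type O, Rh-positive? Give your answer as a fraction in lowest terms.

1/2

Carmen's father's ABO genotype from BO × AO: 1/4 AB, 1/4 AO, 1/4 BO, 1/4 OO.
Crossing each possibility with the mother OO and summing P(type O): 1/4·0 + 1/4·1/2 + 1/4·1/2 + 1/4·1 = 1/2.
Similarly for Rh via the father's Rh distribution: P(Rh+) = 1.
Independent loci: 1/2 × 1 = 1/2.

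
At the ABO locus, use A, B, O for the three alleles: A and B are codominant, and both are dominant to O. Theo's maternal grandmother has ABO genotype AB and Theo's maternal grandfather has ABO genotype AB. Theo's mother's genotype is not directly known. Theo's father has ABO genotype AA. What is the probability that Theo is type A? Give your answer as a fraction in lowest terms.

1/2

Theo's mother's ABO genotype from AB × AB: 1/4 AA, 1/2 AB, 1/4 BB.
Crossing each possibility with the father AA and summing P(type A): 1/4·1 + 1/2·1/2 + 1/4·0 = 1/2.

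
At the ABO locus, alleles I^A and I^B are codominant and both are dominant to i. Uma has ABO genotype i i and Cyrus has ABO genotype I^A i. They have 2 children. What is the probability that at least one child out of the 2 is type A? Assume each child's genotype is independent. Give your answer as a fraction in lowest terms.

3/4

ABO cross i i × I^A i → 1/2 O, 1/2 A.
So P(type A) = 1/2 per child.
P(none) = (1/2)^2 = 1/4; P(at least one) = 1 − 1/4 = 3/4.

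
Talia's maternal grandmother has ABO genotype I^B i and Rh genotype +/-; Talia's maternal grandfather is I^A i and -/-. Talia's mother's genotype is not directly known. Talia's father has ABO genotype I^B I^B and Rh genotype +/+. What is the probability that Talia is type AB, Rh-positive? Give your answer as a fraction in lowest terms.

1/4

Talia's mother's ABO genotype from I^B i × I^A i: 1/4 I^A I^B, 1/4 I^A i, 1/4 I^B i, 1/4 i i.
Crossing each possibility with the father I^B I^B and summing P(type AB): 1/4·1/2 + 1/4·1/2 + 1/4·0 + 1/4·0 = 1/4.
Similarly for Rh via the mother's Rh distribution: P(Rh+) = 1.
Independent loci: 1/4 × 1 = 1/4.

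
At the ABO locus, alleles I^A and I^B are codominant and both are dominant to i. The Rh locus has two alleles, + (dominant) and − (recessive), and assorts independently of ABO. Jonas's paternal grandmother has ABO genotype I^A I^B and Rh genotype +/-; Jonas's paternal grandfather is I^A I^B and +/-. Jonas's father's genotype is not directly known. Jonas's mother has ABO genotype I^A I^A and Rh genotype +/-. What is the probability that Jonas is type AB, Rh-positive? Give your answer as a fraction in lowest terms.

3/8

Jonas's father's ABO genotype from I^A I^B × I^A I^B: 1/4 I^A I^A, 1/2 I^A I^B, 1/4 I^B I^B.
Crossing each possibility with the mother I^A I^A and summing P(type AB): 1/4·0 + 1/2·1/2 + 1/4·1 = 1/2.
Similarly for Rh via the father's Rh distribution: P(Rh+) = 3/4.
Independent loci: 1/2 × 3/4 = 3/8.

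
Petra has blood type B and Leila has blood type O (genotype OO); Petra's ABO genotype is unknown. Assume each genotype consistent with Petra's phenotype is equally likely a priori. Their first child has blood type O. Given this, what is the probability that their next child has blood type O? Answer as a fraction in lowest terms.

Possible genotypes: Petra ∈ {BB, BO}; Leila ∈ {OO}.
Weight each parental genotype pair by prior × P(type-O child):
  BO × OO: posterior weight 1; P(next child type O) = 1/2.
Weighted sum = 1/2.

1/2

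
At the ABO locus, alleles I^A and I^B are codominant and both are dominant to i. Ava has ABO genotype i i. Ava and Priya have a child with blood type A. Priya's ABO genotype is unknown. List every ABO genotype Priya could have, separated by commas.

I^A I^A, I^A I^B, I^A i

For each candidate genotype of Priya, check whether crossing it with i i can produce every observed child phenotype.
  I^A I^A → possible child types {A} ✓
  I^A I^B → possible child types {A, B} ✓
  I^A i → possible child types {O, A} ✓
  I^B I^B → possible child types {B} ✗
  I^B i → possible child types {O, B} ✗
  i i → possible child types {O} ✗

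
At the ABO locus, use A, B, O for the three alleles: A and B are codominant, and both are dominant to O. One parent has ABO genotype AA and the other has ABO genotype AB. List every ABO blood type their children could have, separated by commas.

Gametes from AA × AB give offspring ABO genotypes AA, AB, i.e. phenotypes A, AB.

A, AB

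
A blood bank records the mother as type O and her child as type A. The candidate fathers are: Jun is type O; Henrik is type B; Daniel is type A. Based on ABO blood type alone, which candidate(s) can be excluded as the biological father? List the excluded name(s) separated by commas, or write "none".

Jun, Henrik

A candidate is excluded only if no genotype consistent with his phenotype could produce a type A child with a type O mother.
Jun (type O): no genotype consistent with that phenotype can produce a type-A child with a type-O mother.
Henrik (type B): no genotype consistent with that phenotype can produce a type-A child with a type-O mother.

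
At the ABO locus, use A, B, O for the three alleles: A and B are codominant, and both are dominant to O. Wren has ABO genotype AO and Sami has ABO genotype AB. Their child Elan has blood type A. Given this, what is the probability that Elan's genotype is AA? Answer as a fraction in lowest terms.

1/2

Cross AO × AB → 1/4 AA, 1/4 AB, 1/4 AO, 1/4 BO.
Type-A genotypes among offspring: AA (1/4), AO (1/4); total 1/2.
P(AA | type A) = (1/4) / (1/2) = 1/2.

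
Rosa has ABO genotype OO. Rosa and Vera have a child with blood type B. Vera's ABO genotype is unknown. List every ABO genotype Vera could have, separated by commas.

For each candidate genotype of Vera, check whether crossing it with OO can produce every observed child phenotype.
  AA → possible child types {A} ✗
  AB → possible child types {A, B} ✓
  AO → possible child types {O, A} ✗
  BB → possible child types {B} ✓
  BO → possible child types {O, B} ✓
  OO → possible child types {O} ✗

AB, BB, BO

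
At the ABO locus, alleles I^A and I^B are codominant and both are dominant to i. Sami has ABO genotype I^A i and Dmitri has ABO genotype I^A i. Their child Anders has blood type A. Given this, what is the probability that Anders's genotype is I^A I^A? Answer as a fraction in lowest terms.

1/3

Cross I^A i × I^A i → 1/4 I^A I^A, 1/2 I^A i, 1/4 i i.
Type-A genotypes among offspring: I^A I^A (1/4), I^A i (1/2); total 3/4.
P(I^A I^A | type A) = (1/4) / (3/4) = 1/3.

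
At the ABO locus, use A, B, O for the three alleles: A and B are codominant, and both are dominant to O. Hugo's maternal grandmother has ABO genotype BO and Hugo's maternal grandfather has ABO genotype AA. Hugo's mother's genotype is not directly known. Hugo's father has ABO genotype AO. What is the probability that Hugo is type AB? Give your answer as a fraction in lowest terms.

1/8

Hugo's mother's ABO genotype from BO × AA: 1/2 AB, 1/2 AO.
Crossing each possibility with the father AO and summing P(type AB): 1/2·1/4 + 1/2·0 = 1/8.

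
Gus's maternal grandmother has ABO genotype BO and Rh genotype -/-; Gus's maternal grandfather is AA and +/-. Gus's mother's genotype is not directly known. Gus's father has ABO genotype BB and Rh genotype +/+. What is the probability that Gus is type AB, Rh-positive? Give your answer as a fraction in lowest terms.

Gus's mother's ABO genotype from BO × AA: 1/2 AB, 1/2 AO.
Crossing each possibility with the father BB and summing P(type AB): 1/2·1/2 + 1/2·1/2 = 1/2.
Similarly for Rh via the mother's Rh distribution: P(Rh+) = 1.
Independent loci: 1/2 × 1 = 1/2.

1/2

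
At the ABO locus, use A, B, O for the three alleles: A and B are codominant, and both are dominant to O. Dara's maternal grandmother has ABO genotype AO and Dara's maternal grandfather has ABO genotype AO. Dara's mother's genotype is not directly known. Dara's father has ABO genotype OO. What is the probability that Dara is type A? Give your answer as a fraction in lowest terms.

1/2

Dara's mother's ABO genotype from AO × AO: 1/4 AA, 1/2 AO, 1/4 OO.
Crossing each possibility with the father OO and summing P(type A): 1/4·1 + 1/2·1/2 + 1/4·0 = 1/2.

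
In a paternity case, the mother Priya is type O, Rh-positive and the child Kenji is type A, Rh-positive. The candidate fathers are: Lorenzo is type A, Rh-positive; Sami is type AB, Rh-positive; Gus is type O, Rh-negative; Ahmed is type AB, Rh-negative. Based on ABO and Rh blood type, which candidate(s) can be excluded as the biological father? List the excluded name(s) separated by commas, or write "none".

A candidate is excluded only if no genotype consistent with his phenotype could produce a type A, Rh-positive child with a type O, Rh-positive mother.
Gus (type O, Rh-): no genotype consistent with that phenotype can produce a type-A Rh+ child with a type-O mother.

Gus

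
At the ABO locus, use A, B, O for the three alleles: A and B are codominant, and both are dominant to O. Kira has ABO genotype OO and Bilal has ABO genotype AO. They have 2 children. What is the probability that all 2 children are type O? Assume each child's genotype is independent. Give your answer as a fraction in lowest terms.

ABO cross OO × AO → 1/2 O, 1/2 A.
So P(type O) = 1/2 per child.
All 2 independent: (1/2)^2 = 1/4.

1/4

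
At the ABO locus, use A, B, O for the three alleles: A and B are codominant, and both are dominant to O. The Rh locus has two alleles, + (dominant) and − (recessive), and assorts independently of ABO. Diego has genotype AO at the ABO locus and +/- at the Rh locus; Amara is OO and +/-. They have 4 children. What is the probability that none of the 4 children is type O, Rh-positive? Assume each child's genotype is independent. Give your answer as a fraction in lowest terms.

625/4096

ABO cross AO × OO → 1/2 O, 1/2 A.
Rh cross +/- × +/- → 3/4 Rh+, 1/4 Rh-; so P(type O, Rh-positive) = 1/2 × 3/4 = 3/8 per child.
P(not type O, Rh-positive) = 5/8 for one child; (5/8)^4 = 625/4096.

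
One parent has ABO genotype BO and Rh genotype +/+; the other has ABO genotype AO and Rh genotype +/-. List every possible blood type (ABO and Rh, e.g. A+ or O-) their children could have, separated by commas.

Gametes from BO × AO give offspring ABO genotypes AB, AO, BO, OO, i.e. phenotypes O, A, B, AB.
Rh cross +/+ × +/- → phenotypes Rh+.
Combining independently: O+, A+, B+, AB+.

O+, A+, B+, AB+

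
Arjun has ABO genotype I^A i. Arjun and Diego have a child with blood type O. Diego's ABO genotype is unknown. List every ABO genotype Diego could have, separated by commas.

For each candidate genotype of Diego, check whether crossing it with I^A i can produce every observed child phenotype.
  I^A I^A → possible child types {A} ✗
  I^A I^B → possible child types {A, B, AB} ✗
  I^A i → possible child types {O, A} ✓
  I^B I^B → possible child types {B, AB} ✗
  I^B i → possible child types {O, A, B, AB} ✓
  i i → possible child types {O, A} ✓

I^A i, I^B i, i i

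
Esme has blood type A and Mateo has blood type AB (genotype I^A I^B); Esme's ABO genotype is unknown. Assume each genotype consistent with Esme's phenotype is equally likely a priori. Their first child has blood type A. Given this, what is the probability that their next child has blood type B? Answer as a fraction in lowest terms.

Possible genotypes: Esme ∈ {I^A I^A, I^A i}; Mateo ∈ {I^A I^B}.
Weight each parental genotype pair by prior × P(type-A child):
  I^A I^A × I^A I^B: posterior weight 1/2; P(next child type B) = 0.
  I^A i × I^A I^B: posterior weight 1/2; P(next child type B) = 1/4.
Weighted sum = 1/8.

1/8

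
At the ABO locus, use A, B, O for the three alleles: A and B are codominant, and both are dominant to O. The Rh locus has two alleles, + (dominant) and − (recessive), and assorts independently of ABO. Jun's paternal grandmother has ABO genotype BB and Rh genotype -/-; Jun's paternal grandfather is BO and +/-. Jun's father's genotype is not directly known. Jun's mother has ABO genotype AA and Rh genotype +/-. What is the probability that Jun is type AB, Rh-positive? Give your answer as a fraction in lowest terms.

Jun's father's ABO genotype from BB × BO: 1/2 BB, 1/2 BO.
Crossing each possibility with the mother AA and summing P(type AB): 1/2·1 + 1/2·1/2 = 3/4.
Similarly for Rh via the father's Rh distribution: P(Rh+) = 5/8.
Independent loci: 3/4 × 5/8 = 15/32.

15/32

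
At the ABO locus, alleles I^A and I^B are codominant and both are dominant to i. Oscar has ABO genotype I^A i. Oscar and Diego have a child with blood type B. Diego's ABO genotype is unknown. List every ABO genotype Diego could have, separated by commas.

I^A I^B, I^B I^B, I^B i

For each candidate genotype of Diego, check whether crossing it with I^A i can produce every observed child phenotype.
  I^A I^A → possible child types {A} ✗
  I^A I^B → possible child types {A, B, AB} ✓
  I^A i → possible child types {O, A} ✗
  I^B I^B → possible child types {B, AB} ✓
  I^B i → possible child types {O, A, B, AB} ✓
  i i → possible child types {O, A} ✗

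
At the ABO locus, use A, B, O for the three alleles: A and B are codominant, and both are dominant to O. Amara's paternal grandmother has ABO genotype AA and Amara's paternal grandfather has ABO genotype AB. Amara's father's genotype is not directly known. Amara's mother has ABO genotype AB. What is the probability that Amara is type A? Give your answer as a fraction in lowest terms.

3/8

Amara's father's ABO genotype from AA × AB: 1/2 AA, 1/2 AB.
Crossing each possibility with the mother AB and summing P(type A): 1/2·1/2 + 1/2·1/4 = 3/8.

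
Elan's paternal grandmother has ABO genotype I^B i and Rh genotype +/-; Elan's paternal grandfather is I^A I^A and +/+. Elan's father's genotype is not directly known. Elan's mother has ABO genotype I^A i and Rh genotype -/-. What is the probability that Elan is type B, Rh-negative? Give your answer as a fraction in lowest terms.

1/32

Elan's father's ABO genotype from I^B i × I^A I^A: 1/2 I^A I^B, 1/2 I^A i.
Crossing each possibility with the mother I^A i and summing P(type B): 1/2·1/4 + 1/2·0 = 1/8.
Similarly for Rh via the father's Rh distribution: P(Rh-) = 1/4.
Independent loci: 1/8 × 1/4 = 1/32.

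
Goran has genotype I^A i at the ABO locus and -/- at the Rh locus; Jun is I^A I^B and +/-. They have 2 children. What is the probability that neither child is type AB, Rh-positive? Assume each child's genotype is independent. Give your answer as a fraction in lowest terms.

ABO cross I^A i × I^A I^B → 1/2 A, 1/4 B, 1/4 AB.
Rh cross -/- × +/- → 1/2 Rh+, 1/2 Rh-; so P(type AB, Rh-positive) = 1/4 × 1/2 = 1/8 per child.
P(not type AB, Rh-positive) = 7/8 for one child; (7/8)^2 = 49/64.

49/64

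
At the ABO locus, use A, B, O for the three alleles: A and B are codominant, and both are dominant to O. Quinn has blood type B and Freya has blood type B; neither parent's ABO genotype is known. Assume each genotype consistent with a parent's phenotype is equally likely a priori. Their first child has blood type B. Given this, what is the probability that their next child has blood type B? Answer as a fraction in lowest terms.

19/20

Possible genotypes: Quinn ∈ {BB, BO}; Freya ∈ {BB, BO}.
Weight each parental genotype pair by prior × P(type-B child):
  BB × BB: posterior weight 4/15; P(next child type B) = 1.
  BB × BO: posterior weight 4/15; P(next child type B) = 1.
  BO × BB: posterior weight 4/15; P(next child type B) = 1.
  BO × BO: posterior weight 1/5; P(next child type B) = 3/4.
Weighted sum = 19/20.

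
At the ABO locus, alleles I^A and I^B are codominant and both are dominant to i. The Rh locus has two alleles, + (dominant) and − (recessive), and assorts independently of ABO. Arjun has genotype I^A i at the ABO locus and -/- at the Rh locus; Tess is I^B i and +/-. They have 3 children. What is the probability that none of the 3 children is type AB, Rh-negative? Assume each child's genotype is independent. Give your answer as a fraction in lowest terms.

343/512

ABO cross I^A i × I^B i → 1/4 O, 1/4 A, 1/4 B, 1/4 AB.
Rh cross -/- × +/- → 1/2 Rh+, 1/2 Rh-; so P(type AB, Rh-negative) = 1/4 × 1/2 = 1/8 per child.
P(not type AB, Rh-negative) = 7/8 for one child; (7/8)^3 = 343/512.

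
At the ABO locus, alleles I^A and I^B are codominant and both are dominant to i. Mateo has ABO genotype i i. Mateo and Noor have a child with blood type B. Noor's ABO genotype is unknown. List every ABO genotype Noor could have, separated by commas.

I^A I^B, I^B I^B, I^B i

For each candidate genotype of Noor, check whether crossing it with i i can produce every observed child phenotype.
  I^A I^A → possible child types {A} ✗
  I^A I^B → possible child types {A, B} ✓
  I^A i → possible child types {O, A} ✗
  I^B I^B → possible child types {B} ✓
  I^B i → possible child types {O, B} ✓
  i i → possible child types {O} ✗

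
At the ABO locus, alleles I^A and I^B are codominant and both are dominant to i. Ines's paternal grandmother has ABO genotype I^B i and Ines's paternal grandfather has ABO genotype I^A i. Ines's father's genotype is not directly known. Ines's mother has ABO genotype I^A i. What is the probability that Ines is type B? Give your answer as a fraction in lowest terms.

Ines's father's ABO genotype from I^B i × I^A i: 1/4 I^A I^B, 1/4 I^A i, 1/4 I^B i, 1/4 i i.
Crossing each possibility with the mother I^A i and summing P(type B): 1/4·1/4 + 1/4·0 + 1/4·1/4 + 1/4·0 = 1/8.

1/8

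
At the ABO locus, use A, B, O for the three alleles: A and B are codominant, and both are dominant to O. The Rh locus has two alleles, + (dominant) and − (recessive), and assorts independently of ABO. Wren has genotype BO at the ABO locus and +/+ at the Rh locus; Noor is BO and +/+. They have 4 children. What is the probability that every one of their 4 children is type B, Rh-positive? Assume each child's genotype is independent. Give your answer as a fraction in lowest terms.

81/256

ABO cross BO × BO → 1/4 O, 3/4 B.
Rh cross +/+ × +/+ → 1 Rh+; so P(type B, Rh-positive) = 3/4 × 1 = 3/4 per child.
All 4 independent: (3/4)^4 = 81/256.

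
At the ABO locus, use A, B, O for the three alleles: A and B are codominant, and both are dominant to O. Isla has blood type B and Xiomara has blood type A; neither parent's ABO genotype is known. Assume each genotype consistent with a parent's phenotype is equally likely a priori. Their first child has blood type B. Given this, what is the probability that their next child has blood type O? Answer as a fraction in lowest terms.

Possible genotypes: Isla ∈ {BB, BO}; Xiomara ∈ {AA, AO}.
Weight each parental genotype pair by prior × P(type-B child):
  BB × AO: posterior weight 2/3; P(next child type O) = 0.
  BO × AO: posterior weight 1/3; P(next child type O) = 1/4.
Weighted sum = 1/12.

1/12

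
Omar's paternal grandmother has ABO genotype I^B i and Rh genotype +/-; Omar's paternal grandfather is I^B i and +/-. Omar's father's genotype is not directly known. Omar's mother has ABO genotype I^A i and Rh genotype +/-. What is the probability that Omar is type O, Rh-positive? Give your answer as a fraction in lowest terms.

3/16

Omar's father's ABO genotype from I^B i × I^B i: 1/4 I^B I^B, 1/2 I^B i, 1/4 i i.
Crossing each possibility with the mother I^A i and summing P(type O): 1/4·0 + 1/2·1/4 + 1/4·1/2 = 1/4.
Similarly for Rh via the father's Rh distribution: P(Rh+) = 3/4.
Independent loci: 1/4 × 3/4 = 3/16.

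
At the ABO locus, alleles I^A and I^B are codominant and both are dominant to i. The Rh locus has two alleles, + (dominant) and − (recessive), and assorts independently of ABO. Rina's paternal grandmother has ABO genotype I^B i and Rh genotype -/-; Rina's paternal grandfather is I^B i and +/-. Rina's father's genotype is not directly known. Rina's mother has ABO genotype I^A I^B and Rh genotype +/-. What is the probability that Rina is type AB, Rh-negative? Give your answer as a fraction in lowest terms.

Rina's father's ABO genotype from I^B i × I^B i: 1/4 I^B I^B, 1/2 I^B i, 1/4 i i.
Crossing each possibility with the mother I^A I^B and summing P(type AB): 1/4·1/2 + 1/2·1/4 + 1/4·0 = 1/4.
Similarly for Rh via the father's Rh distribution: P(Rh-) = 3/8.
Independent loci: 1/4 × 3/8 = 3/32.

3/32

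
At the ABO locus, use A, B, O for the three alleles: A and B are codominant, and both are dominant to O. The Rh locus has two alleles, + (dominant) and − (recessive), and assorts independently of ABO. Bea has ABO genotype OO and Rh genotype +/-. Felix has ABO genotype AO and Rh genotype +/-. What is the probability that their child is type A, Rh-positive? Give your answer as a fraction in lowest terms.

ABO cross OO × AO → offspring phenotypes: 1/2 O, 1/2 A.
Rh cross +/- × +/- → 3/4 Rh+, 1/4 Rh-.
Independent loci: P(type A, Rh-positive) = 1/2 × 3/4 = 3/8.

3/8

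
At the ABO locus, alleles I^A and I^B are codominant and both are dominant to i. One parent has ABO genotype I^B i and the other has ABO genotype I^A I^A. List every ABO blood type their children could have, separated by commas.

A, AB

Gametes from I^B i × I^A I^A give offspring ABO genotypes I^A I^B, I^A i, i.e. phenotypes A, AB.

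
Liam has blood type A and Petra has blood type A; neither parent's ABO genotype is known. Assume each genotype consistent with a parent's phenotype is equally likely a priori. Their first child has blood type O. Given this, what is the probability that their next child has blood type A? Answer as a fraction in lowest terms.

3/4

Possible genotypes: Liam ∈ {AA, AO}; Petra ∈ {AA, AO}.
Weight each parental genotype pair by prior × P(type-O child):
  AO × AO: posterior weight 1; P(next child type A) = 3/4.
Weighted sum = 3/4.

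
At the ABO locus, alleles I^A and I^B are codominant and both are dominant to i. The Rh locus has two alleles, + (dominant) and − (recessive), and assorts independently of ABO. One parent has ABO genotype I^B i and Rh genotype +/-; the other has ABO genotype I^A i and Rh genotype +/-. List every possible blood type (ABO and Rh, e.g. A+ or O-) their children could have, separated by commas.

O+, O-, A+, A-, B+, B-, AB+, AB-

Gametes from I^B i × I^A i give offspring ABO genotypes I^A I^B, I^A i, I^B i, i i, i.e. phenotypes O, A, B, AB.
Rh cross +/- × +/- → phenotypes Rh+, Rh-.
Combining independently: O+, O-, A+, A-, B+, B-, AB+, AB-.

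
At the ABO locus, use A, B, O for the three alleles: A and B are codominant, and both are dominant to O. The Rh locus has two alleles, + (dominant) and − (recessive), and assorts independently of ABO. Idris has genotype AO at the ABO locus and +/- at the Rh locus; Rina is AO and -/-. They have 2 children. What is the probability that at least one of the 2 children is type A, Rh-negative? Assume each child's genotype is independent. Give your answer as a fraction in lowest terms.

ABO cross AO × AO → 1/4 O, 3/4 A.
Rh cross +/- × -/- → 1/2 Rh+, 1/2 Rh-; so P(type A, Rh-negative) = 3/4 × 1/2 = 3/8 per child.
P(none) = (5/8)^2 = 25/64; P(at least one) = 1 − 25/64 = 39/64.

39/64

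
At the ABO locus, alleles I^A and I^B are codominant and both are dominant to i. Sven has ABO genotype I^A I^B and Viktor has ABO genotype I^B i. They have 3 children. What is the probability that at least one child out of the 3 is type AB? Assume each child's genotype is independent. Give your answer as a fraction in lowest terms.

ABO cross I^A I^B × I^B i → 1/4 A, 1/2 B, 1/4 AB.
So P(type AB) = 1/4 per child.
P(none) = (3/4)^3 = 27/64; P(at least one) = 1 − 27/64 = 37/64.

37/64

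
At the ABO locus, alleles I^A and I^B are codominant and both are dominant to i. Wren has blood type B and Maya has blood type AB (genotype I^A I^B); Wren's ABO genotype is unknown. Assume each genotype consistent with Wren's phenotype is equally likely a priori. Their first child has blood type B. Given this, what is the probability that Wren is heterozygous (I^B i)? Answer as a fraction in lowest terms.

1/2

Possible genotypes: Wren ∈ {I^B I^B, I^B i}; Maya ∈ {I^A I^B}.
Weight each parental genotype pair by prior × P(type-B child):
  I^B I^B × I^A I^B: posterior weight 1/2.
  I^B i × I^A I^B: posterior weight 1/2.
Sum the posterior weight over pairs where Wren is I^B i: 1/2.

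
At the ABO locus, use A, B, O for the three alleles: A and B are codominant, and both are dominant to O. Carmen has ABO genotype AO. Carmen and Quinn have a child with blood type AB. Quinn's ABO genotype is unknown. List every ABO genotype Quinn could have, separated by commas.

For each candidate genotype of Quinn, check whether crossing it with AO can produce every observed child phenotype.
  AA → possible child types {A} ✗
  AB → possible child types {A, B, AB} ✓
  AO → possible child types {O, A} ✗
  BB → possible child types {B, AB} ✓
  BO → possible child types {O, A, B, AB} ✓
  OO → possible child types {O, A} ✗

AB, BB, BO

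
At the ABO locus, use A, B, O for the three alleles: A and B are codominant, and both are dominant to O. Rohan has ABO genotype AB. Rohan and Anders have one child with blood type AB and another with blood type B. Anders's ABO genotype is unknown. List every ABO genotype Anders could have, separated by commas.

For each candidate genotype of Anders, check whether crossing it with AB can produce every observed child phenotype.
  AA → possible child types {A, AB} ✗
  AB → possible child types {A, B, AB} ✓
  AO → possible child types {A, B, AB} ✓
  BB → possible child types {B, AB} ✓
  BO → possible child types {A, B, AB} ✓
  OO → possible child types {A, B} ✗

AB, AO, BB, BO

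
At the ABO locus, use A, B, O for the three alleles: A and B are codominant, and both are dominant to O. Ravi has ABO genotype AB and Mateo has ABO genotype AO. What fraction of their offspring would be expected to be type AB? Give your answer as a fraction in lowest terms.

1/4

ABO cross AB × AO → offspring phenotypes: 1/2 A, 1/4 B, 1/4 AB.
So P(type AB) = 1/4.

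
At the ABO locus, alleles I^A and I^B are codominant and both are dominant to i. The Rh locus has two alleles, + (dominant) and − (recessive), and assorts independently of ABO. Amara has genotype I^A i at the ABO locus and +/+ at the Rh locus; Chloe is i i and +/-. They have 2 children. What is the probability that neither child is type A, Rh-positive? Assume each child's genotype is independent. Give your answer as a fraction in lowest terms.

1/4

ABO cross I^A i × i i → 1/2 O, 1/2 A.
Rh cross +/+ × +/- → 1 Rh+; so P(type A, Rh-positive) = 1/2 × 1 = 1/2 per child.
P(not type A, Rh-positive) = 1/2 for one child; (1/2)^2 = 1/4.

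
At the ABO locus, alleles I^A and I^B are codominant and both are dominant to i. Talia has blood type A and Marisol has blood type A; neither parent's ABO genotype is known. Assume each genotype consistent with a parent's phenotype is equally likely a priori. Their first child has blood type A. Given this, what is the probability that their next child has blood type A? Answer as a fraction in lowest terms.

19/20

Possible genotypes: Talia ∈ {I^A I^A, I^A i}; Marisol ∈ {I^A I^A, I^A i}.
Weight each parental genotype pair by prior × P(type-A child):
  I^A I^A × I^A I^A: posterior weight 4/15; P(next child type A) = 1.
  I^A I^A × I^A i: posterior weight 4/15; P(next child type A) = 1.
  I^A i × I^A I^A: posterior weight 4/15; P(next child type A) = 1.
  I^A i × I^A i: posterior weight 1/5; P(next child type A) = 3/4.
Weighted sum = 19/20.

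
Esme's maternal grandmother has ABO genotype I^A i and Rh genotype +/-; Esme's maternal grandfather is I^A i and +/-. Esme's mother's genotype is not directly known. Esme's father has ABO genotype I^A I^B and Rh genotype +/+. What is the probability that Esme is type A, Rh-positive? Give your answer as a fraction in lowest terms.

1/2

Esme's mother's ABO genotype from I^A i × I^A i: 1/4 I^A I^A, 1/2 I^A i, 1/4 i i.
Crossing each possibility with the father I^A I^B and summing P(type A): 1/4·1/2 + 1/2·1/2 + 1/4·1/2 = 1/2.
Similarly for Rh via the mother's Rh distribution: P(Rh+) = 1.
Independent loci: 1/2 × 1 = 1/2.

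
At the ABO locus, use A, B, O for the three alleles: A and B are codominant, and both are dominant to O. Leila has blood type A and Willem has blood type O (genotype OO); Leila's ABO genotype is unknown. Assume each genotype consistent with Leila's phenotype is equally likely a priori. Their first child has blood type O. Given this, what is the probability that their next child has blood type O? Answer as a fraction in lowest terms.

Possible genotypes: Leila ∈ {AA, AO}; Willem ∈ {OO}.
Weight each parental genotype pair by prior × P(type-O child):
  AO × OO: posterior weight 1; P(next child type O) = 1/2.
Weighted sum = 1/2.

1/2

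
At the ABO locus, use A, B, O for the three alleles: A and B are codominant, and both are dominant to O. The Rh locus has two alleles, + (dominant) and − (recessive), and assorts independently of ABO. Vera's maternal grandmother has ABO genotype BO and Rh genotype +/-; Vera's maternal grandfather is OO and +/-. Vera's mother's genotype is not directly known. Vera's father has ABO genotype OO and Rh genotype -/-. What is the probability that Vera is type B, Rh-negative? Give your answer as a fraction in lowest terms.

Vera's mother's ABO genotype from BO × OO: 1/2 BO, 1/2 OO.
Crossing each possibility with the father OO and summing P(type B): 1/2·1/2 + 1/2·0 = 1/4.
Similarly for Rh via the mother's Rh distribution: P(Rh-) = 1/2.
Independent loci: 1/4 × 1/2 = 1/8.

1/8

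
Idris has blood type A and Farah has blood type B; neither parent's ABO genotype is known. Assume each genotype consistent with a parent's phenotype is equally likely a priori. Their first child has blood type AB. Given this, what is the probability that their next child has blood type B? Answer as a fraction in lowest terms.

Possible genotypes: Idris ∈ {I^A I^A, I^A i}; Farah ∈ {I^B I^B, I^B i}.
Weight each parental genotype pair by prior × P(type-AB child):
  I^A I^A × I^B I^B: posterior weight 4/9; P(next child type B) = 0.
  I^A I^A × I^B i: posterior weight 2/9; P(next child type B) = 0.
  I^A i × I^B I^B: posterior weight 2/9; P(next child type B) = 1/2.
  I^A i × I^B i: posterior weight 1/9; P(next child type B) = 1/4.
Weighted sum = 5/36.

5/36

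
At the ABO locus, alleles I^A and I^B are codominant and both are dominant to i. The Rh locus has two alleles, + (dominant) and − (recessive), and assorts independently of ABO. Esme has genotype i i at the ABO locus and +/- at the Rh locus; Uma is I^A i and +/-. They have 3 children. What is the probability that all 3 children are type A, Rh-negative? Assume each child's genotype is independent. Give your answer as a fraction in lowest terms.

ABO cross i i × I^A i → 1/2 O, 1/2 A.
Rh cross +/- × +/- → 3/4 Rh+, 1/4 Rh-; so P(type A, Rh-negative) = 1/2 × 1/4 = 1/8 per child.
All 3 independent: (1/8)^3 = 1/512.

1/512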